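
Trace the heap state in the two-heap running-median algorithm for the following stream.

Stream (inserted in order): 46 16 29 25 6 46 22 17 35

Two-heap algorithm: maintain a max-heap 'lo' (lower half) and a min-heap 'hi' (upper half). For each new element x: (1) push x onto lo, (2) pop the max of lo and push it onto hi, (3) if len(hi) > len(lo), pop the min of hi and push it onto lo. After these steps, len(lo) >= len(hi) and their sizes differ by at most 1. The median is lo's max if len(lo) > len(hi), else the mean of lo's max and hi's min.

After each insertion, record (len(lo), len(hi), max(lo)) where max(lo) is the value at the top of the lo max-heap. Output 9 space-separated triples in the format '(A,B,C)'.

Step 1: insert 46 -> lo=[46] hi=[] -> (len(lo)=1, len(hi)=0, max(lo)=46)
Step 2: insert 16 -> lo=[16] hi=[46] -> (len(lo)=1, len(hi)=1, max(lo)=16)
Step 3: insert 29 -> lo=[16, 29] hi=[46] -> (len(lo)=2, len(hi)=1, max(lo)=29)
Step 4: insert 25 -> lo=[16, 25] hi=[29, 46] -> (len(lo)=2, len(hi)=2, max(lo)=25)
Step 5: insert 6 -> lo=[6, 16, 25] hi=[29, 46] -> (len(lo)=3, len(hi)=2, max(lo)=25)
Step 6: insert 46 -> lo=[6, 16, 25] hi=[29, 46, 46] -> (len(lo)=3, len(hi)=3, max(lo)=25)
Step 7: insert 22 -> lo=[6, 16, 22, 25] hi=[29, 46, 46] -> (len(lo)=4, len(hi)=3, max(lo)=25)
Step 8: insert 17 -> lo=[6, 16, 17, 22] hi=[25, 29, 46, 46] -> (len(lo)=4, len(hi)=4, max(lo)=22)
Step 9: insert 35 -> lo=[6, 16, 17, 22, 25] hi=[29, 35, 46, 46] -> (len(lo)=5, len(hi)=4, max(lo)=25)

Answer: (1,0,46) (1,1,16) (2,1,29) (2,2,25) (3,2,25) (3,3,25) (4,3,25) (4,4,22) (5,4,25)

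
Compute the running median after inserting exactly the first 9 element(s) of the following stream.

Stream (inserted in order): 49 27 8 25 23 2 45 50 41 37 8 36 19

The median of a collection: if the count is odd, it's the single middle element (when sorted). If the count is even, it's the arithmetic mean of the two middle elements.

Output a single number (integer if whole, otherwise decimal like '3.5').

Answer: 27

Derivation:
Step 1: insert 49 -> lo=[49] (size 1, max 49) hi=[] (size 0) -> median=49
Step 2: insert 27 -> lo=[27] (size 1, max 27) hi=[49] (size 1, min 49) -> median=38
Step 3: insert 8 -> lo=[8, 27] (size 2, max 27) hi=[49] (size 1, min 49) -> median=27
Step 4: insert 25 -> lo=[8, 25] (size 2, max 25) hi=[27, 49] (size 2, min 27) -> median=26
Step 5: insert 23 -> lo=[8, 23, 25] (size 3, max 25) hi=[27, 49] (size 2, min 27) -> median=25
Step 6: insert 2 -> lo=[2, 8, 23] (size 3, max 23) hi=[25, 27, 49] (size 3, min 25) -> median=24
Step 7: insert 45 -> lo=[2, 8, 23, 25] (size 4, max 25) hi=[27, 45, 49] (size 3, min 27) -> median=25
Step 8: insert 50 -> lo=[2, 8, 23, 25] (size 4, max 25) hi=[27, 45, 49, 50] (size 4, min 27) -> median=26
Step 9: insert 41 -> lo=[2, 8, 23, 25, 27] (size 5, max 27) hi=[41, 45, 49, 50] (size 4, min 41) -> median=27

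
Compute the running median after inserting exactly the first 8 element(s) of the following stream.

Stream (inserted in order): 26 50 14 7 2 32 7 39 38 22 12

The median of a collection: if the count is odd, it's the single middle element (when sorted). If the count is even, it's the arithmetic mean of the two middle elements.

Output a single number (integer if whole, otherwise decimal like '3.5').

Answer: 20

Derivation:
Step 1: insert 26 -> lo=[26] (size 1, max 26) hi=[] (size 0) -> median=26
Step 2: insert 50 -> lo=[26] (size 1, max 26) hi=[50] (size 1, min 50) -> median=38
Step 3: insert 14 -> lo=[14, 26] (size 2, max 26) hi=[50] (size 1, min 50) -> median=26
Step 4: insert 7 -> lo=[7, 14] (size 2, max 14) hi=[26, 50] (size 2, min 26) -> median=20
Step 5: insert 2 -> lo=[2, 7, 14] (size 3, max 14) hi=[26, 50] (size 2, min 26) -> median=14
Step 6: insert 32 -> lo=[2, 7, 14] (size 3, max 14) hi=[26, 32, 50] (size 3, min 26) -> median=20
Step 7: insert 7 -> lo=[2, 7, 7, 14] (size 4, max 14) hi=[26, 32, 50] (size 3, min 26) -> median=14
Step 8: insert 39 -> lo=[2, 7, 7, 14] (size 4, max 14) hi=[26, 32, 39, 50] (size 4, min 26) -> median=20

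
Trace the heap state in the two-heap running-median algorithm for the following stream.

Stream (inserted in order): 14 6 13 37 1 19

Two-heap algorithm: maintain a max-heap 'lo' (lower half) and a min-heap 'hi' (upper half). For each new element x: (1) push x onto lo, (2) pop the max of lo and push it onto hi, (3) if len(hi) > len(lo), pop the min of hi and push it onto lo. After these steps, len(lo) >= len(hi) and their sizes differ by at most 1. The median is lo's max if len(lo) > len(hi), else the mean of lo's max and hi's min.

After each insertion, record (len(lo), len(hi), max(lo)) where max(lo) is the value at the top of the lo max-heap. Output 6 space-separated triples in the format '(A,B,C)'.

Answer: (1,0,14) (1,1,6) (2,1,13) (2,2,13) (3,2,13) (3,3,13)

Derivation:
Step 1: insert 14 -> lo=[14] hi=[] -> (len(lo)=1, len(hi)=0, max(lo)=14)
Step 2: insert 6 -> lo=[6] hi=[14] -> (len(lo)=1, len(hi)=1, max(lo)=6)
Step 3: insert 13 -> lo=[6, 13] hi=[14] -> (len(lo)=2, len(hi)=1, max(lo)=13)
Step 4: insert 37 -> lo=[6, 13] hi=[14, 37] -> (len(lo)=2, len(hi)=2, max(lo)=13)
Step 5: insert 1 -> lo=[1, 6, 13] hi=[14, 37] -> (len(lo)=3, len(hi)=2, max(lo)=13)
Step 6: insert 19 -> lo=[1, 6, 13] hi=[14, 19, 37] -> (len(lo)=3, len(hi)=3, max(lo)=13)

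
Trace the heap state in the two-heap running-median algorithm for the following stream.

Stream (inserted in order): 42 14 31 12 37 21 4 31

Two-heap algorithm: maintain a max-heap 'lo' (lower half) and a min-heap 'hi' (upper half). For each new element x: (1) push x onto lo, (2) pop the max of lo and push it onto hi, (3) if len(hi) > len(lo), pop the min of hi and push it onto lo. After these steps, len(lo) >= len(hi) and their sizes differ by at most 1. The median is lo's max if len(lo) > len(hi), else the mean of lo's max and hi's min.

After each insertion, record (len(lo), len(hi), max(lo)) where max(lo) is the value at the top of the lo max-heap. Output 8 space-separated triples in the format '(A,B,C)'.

Answer: (1,0,42) (1,1,14) (2,1,31) (2,2,14) (3,2,31) (3,3,21) (4,3,21) (4,4,21)

Derivation:
Step 1: insert 42 -> lo=[42] hi=[] -> (len(lo)=1, len(hi)=0, max(lo)=42)
Step 2: insert 14 -> lo=[14] hi=[42] -> (len(lo)=1, len(hi)=1, max(lo)=14)
Step 3: insert 31 -> lo=[14, 31] hi=[42] -> (len(lo)=2, len(hi)=1, max(lo)=31)
Step 4: insert 12 -> lo=[12, 14] hi=[31, 42] -> (len(lo)=2, len(hi)=2, max(lo)=14)
Step 5: insert 37 -> lo=[12, 14, 31] hi=[37, 42] -> (len(lo)=3, len(hi)=2, max(lo)=31)
Step 6: insert 21 -> lo=[12, 14, 21] hi=[31, 37, 42] -> (len(lo)=3, len(hi)=3, max(lo)=21)
Step 7: insert 4 -> lo=[4, 12, 14, 21] hi=[31, 37, 42] -> (len(lo)=4, len(hi)=3, max(lo)=21)
Step 8: insert 31 -> lo=[4, 12, 14, 21] hi=[31, 31, 37, 42] -> (len(lo)=4, len(hi)=4, max(lo)=21)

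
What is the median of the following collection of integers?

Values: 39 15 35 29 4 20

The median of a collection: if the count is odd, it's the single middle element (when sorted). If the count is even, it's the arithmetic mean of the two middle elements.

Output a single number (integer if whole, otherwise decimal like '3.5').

Step 1: insert 39 -> lo=[39] (size 1, max 39) hi=[] (size 0) -> median=39
Step 2: insert 15 -> lo=[15] (size 1, max 15) hi=[39] (size 1, min 39) -> median=27
Step 3: insert 35 -> lo=[15, 35] (size 2, max 35) hi=[39] (size 1, min 39) -> median=35
Step 4: insert 29 -> lo=[15, 29] (size 2, max 29) hi=[35, 39] (size 2, min 35) -> median=32
Step 5: insert 4 -> lo=[4, 15, 29] (size 3, max 29) hi=[35, 39] (size 2, min 35) -> median=29
Step 6: insert 20 -> lo=[4, 15, 20] (size 3, max 20) hi=[29, 35, 39] (size 3, min 29) -> median=24.5

Answer: 24.5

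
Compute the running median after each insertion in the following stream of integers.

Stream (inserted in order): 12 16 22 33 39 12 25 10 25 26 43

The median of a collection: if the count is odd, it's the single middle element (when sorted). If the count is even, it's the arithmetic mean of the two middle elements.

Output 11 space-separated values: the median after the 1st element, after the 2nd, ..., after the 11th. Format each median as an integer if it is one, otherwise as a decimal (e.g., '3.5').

Answer: 12 14 16 19 22 19 22 19 22 23.5 25

Derivation:
Step 1: insert 12 -> lo=[12] (size 1, max 12) hi=[] (size 0) -> median=12
Step 2: insert 16 -> lo=[12] (size 1, max 12) hi=[16] (size 1, min 16) -> median=14
Step 3: insert 22 -> lo=[12, 16] (size 2, max 16) hi=[22] (size 1, min 22) -> median=16
Step 4: insert 33 -> lo=[12, 16] (size 2, max 16) hi=[22, 33] (size 2, min 22) -> median=19
Step 5: insert 39 -> lo=[12, 16, 22] (size 3, max 22) hi=[33, 39] (size 2, min 33) -> median=22
Step 6: insert 12 -> lo=[12, 12, 16] (size 3, max 16) hi=[22, 33, 39] (size 3, min 22) -> median=19
Step 7: insert 25 -> lo=[12, 12, 16, 22] (size 4, max 22) hi=[25, 33, 39] (size 3, min 25) -> median=22
Step 8: insert 10 -> lo=[10, 12, 12, 16] (size 4, max 16) hi=[22, 25, 33, 39] (size 4, min 22) -> median=19
Step 9: insert 25 -> lo=[10, 12, 12, 16, 22] (size 5, max 22) hi=[25, 25, 33, 39] (size 4, min 25) -> median=22
Step 10: insert 26 -> lo=[10, 12, 12, 16, 22] (size 5, max 22) hi=[25, 25, 26, 33, 39] (size 5, min 25) -> median=23.5
Step 11: insert 43 -> lo=[10, 12, 12, 16, 22, 25] (size 6, max 25) hi=[25, 26, 33, 39, 43] (size 5, min 25) -> median=25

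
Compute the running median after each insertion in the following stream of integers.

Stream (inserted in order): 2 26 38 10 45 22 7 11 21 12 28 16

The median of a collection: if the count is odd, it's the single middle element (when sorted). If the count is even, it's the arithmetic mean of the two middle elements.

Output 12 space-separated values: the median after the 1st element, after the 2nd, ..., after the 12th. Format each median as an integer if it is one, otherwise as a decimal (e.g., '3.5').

Step 1: insert 2 -> lo=[2] (size 1, max 2) hi=[] (size 0) -> median=2
Step 2: insert 26 -> lo=[2] (size 1, max 2) hi=[26] (size 1, min 26) -> median=14
Step 3: insert 38 -> lo=[2, 26] (size 2, max 26) hi=[38] (size 1, min 38) -> median=26
Step 4: insert 10 -> lo=[2, 10] (size 2, max 10) hi=[26, 38] (size 2, min 26) -> median=18
Step 5: insert 45 -> lo=[2, 10, 26] (size 3, max 26) hi=[38, 45] (size 2, min 38) -> median=26
Step 6: insert 22 -> lo=[2, 10, 22] (size 3, max 22) hi=[26, 38, 45] (size 3, min 26) -> median=24
Step 7: insert 7 -> lo=[2, 7, 10, 22] (size 4, max 22) hi=[26, 38, 45] (size 3, min 26) -> median=22
Step 8: insert 11 -> lo=[2, 7, 10, 11] (size 4, max 11) hi=[22, 26, 38, 45] (size 4, min 22) -> median=16.5
Step 9: insert 21 -> lo=[2, 7, 10, 11, 21] (size 5, max 21) hi=[22, 26, 38, 45] (size 4, min 22) -> median=21
Step 10: insert 12 -> lo=[2, 7, 10, 11, 12] (size 5, max 12) hi=[21, 22, 26, 38, 45] (size 5, min 21) -> median=16.5
Step 11: insert 28 -> lo=[2, 7, 10, 11, 12, 21] (size 6, max 21) hi=[22, 26, 28, 38, 45] (size 5, min 22) -> median=21
Step 12: insert 16 -> lo=[2, 7, 10, 11, 12, 16] (size 6, max 16) hi=[21, 22, 26, 28, 38, 45] (size 6, min 21) -> median=18.5

Answer: 2 14 26 18 26 24 22 16.5 21 16.5 21 18.5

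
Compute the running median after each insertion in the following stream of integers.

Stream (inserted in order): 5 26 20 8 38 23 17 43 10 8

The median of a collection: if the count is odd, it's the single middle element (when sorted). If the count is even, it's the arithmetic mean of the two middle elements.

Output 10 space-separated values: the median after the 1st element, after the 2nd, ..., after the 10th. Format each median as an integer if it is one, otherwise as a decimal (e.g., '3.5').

Answer: 5 15.5 20 14 20 21.5 20 21.5 20 18.5

Derivation:
Step 1: insert 5 -> lo=[5] (size 1, max 5) hi=[] (size 0) -> median=5
Step 2: insert 26 -> lo=[5] (size 1, max 5) hi=[26] (size 1, min 26) -> median=15.5
Step 3: insert 20 -> lo=[5, 20] (size 2, max 20) hi=[26] (size 1, min 26) -> median=20
Step 4: insert 8 -> lo=[5, 8] (size 2, max 8) hi=[20, 26] (size 2, min 20) -> median=14
Step 5: insert 38 -> lo=[5, 8, 20] (size 3, max 20) hi=[26, 38] (size 2, min 26) -> median=20
Step 6: insert 23 -> lo=[5, 8, 20] (size 3, max 20) hi=[23, 26, 38] (size 3, min 23) -> median=21.5
Step 7: insert 17 -> lo=[5, 8, 17, 20] (size 4, max 20) hi=[23, 26, 38] (size 3, min 23) -> median=20
Step 8: insert 43 -> lo=[5, 8, 17, 20] (size 4, max 20) hi=[23, 26, 38, 43] (size 4, min 23) -> median=21.5
Step 9: insert 10 -> lo=[5, 8, 10, 17, 20] (size 5, max 20) hi=[23, 26, 38, 43] (size 4, min 23) -> median=20
Step 10: insert 8 -> lo=[5, 8, 8, 10, 17] (size 5, max 17) hi=[20, 23, 26, 38, 43] (size 5, min 20) -> median=18.5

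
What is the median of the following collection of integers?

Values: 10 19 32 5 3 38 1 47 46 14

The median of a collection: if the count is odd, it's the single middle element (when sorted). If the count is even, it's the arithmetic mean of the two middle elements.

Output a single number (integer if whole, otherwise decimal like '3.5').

Answer: 16.5

Derivation:
Step 1: insert 10 -> lo=[10] (size 1, max 10) hi=[] (size 0) -> median=10
Step 2: insert 19 -> lo=[10] (size 1, max 10) hi=[19] (size 1, min 19) -> median=14.5
Step 3: insert 32 -> lo=[10, 19] (size 2, max 19) hi=[32] (size 1, min 32) -> median=19
Step 4: insert 5 -> lo=[5, 10] (size 2, max 10) hi=[19, 32] (size 2, min 19) -> median=14.5
Step 5: insert 3 -> lo=[3, 5, 10] (size 3, max 10) hi=[19, 32] (size 2, min 19) -> median=10
Step 6: insert 38 -> lo=[3, 5, 10] (size 3, max 10) hi=[19, 32, 38] (size 3, min 19) -> median=14.5
Step 7: insert 1 -> lo=[1, 3, 5, 10] (size 4, max 10) hi=[19, 32, 38] (size 3, min 19) -> median=10
Step 8: insert 47 -> lo=[1, 3, 5, 10] (size 4, max 10) hi=[19, 32, 38, 47] (size 4, min 19) -> median=14.5
Step 9: insert 46 -> lo=[1, 3, 5, 10, 19] (size 5, max 19) hi=[32, 38, 46, 47] (size 4, min 32) -> median=19
Step 10: insert 14 -> lo=[1, 3, 5, 10, 14] (size 5, max 14) hi=[19, 32, 38, 46, 47] (size 5, min 19) -> median=16.5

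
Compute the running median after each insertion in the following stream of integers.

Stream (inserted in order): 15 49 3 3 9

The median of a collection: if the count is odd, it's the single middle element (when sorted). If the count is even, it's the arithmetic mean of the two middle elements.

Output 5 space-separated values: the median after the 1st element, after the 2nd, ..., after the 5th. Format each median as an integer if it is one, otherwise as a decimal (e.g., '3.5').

Answer: 15 32 15 9 9

Derivation:
Step 1: insert 15 -> lo=[15] (size 1, max 15) hi=[] (size 0) -> median=15
Step 2: insert 49 -> lo=[15] (size 1, max 15) hi=[49] (size 1, min 49) -> median=32
Step 3: insert 3 -> lo=[3, 15] (size 2, max 15) hi=[49] (size 1, min 49) -> median=15
Step 4: insert 3 -> lo=[3, 3] (size 2, max 3) hi=[15, 49] (size 2, min 15) -> median=9
Step 5: insert 9 -> lo=[3, 3, 9] (size 3, max 9) hi=[15, 49] (size 2, min 15) -> median=9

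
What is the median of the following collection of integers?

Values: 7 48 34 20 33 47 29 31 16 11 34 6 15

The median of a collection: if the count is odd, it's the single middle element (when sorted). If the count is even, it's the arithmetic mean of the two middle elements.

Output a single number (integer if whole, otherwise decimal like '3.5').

Answer: 29

Derivation:
Step 1: insert 7 -> lo=[7] (size 1, max 7) hi=[] (size 0) -> median=7
Step 2: insert 48 -> lo=[7] (size 1, max 7) hi=[48] (size 1, min 48) -> median=27.5
Step 3: insert 34 -> lo=[7, 34] (size 2, max 34) hi=[48] (size 1, min 48) -> median=34
Step 4: insert 20 -> lo=[7, 20] (size 2, max 20) hi=[34, 48] (size 2, min 34) -> median=27
Step 5: insert 33 -> lo=[7, 20, 33] (size 3, max 33) hi=[34, 48] (size 2, min 34) -> median=33
Step 6: insert 47 -> lo=[7, 20, 33] (size 3, max 33) hi=[34, 47, 48] (size 3, min 34) -> median=33.5
Step 7: insert 29 -> lo=[7, 20, 29, 33] (size 4, max 33) hi=[34, 47, 48] (size 3, min 34) -> median=33
Step 8: insert 31 -> lo=[7, 20, 29, 31] (size 4, max 31) hi=[33, 34, 47, 48] (size 4, min 33) -> median=32
Step 9: insert 16 -> lo=[7, 16, 20, 29, 31] (size 5, max 31) hi=[33, 34, 47, 48] (size 4, min 33) -> median=31
Step 10: insert 11 -> lo=[7, 11, 16, 20, 29] (size 5, max 29) hi=[31, 33, 34, 47, 48] (size 5, min 31) -> median=30
Step 11: insert 34 -> lo=[7, 11, 16, 20, 29, 31] (size 6, max 31) hi=[33, 34, 34, 47, 48] (size 5, min 33) -> median=31
Step 12: insert 6 -> lo=[6, 7, 11, 16, 20, 29] (size 6, max 29) hi=[31, 33, 34, 34, 47, 48] (size 6, min 31) -> median=30
Step 13: insert 15 -> lo=[6, 7, 11, 15, 16, 20, 29] (size 7, max 29) hi=[31, 33, 34, 34, 47, 48] (size 6, min 31) -> median=29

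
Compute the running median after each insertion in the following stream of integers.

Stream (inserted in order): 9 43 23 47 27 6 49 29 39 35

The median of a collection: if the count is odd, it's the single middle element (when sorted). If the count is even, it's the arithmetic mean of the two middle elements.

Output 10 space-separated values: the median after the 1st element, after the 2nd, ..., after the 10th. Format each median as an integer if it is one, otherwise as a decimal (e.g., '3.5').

Step 1: insert 9 -> lo=[9] (size 1, max 9) hi=[] (size 0) -> median=9
Step 2: insert 43 -> lo=[9] (size 1, max 9) hi=[43] (size 1, min 43) -> median=26
Step 3: insert 23 -> lo=[9, 23] (size 2, max 23) hi=[43] (size 1, min 43) -> median=23
Step 4: insert 47 -> lo=[9, 23] (size 2, max 23) hi=[43, 47] (size 2, min 43) -> median=33
Step 5: insert 27 -> lo=[9, 23, 27] (size 3, max 27) hi=[43, 47] (size 2, min 43) -> median=27
Step 6: insert 6 -> lo=[6, 9, 23] (size 3, max 23) hi=[27, 43, 47] (size 3, min 27) -> median=25
Step 7: insert 49 -> lo=[6, 9, 23, 27] (size 4, max 27) hi=[43, 47, 49] (size 3, min 43) -> median=27
Step 8: insert 29 -> lo=[6, 9, 23, 27] (size 4, max 27) hi=[29, 43, 47, 49] (size 4, min 29) -> median=28
Step 9: insert 39 -> lo=[6, 9, 23, 27, 29] (size 5, max 29) hi=[39, 43, 47, 49] (size 4, min 39) -> median=29
Step 10: insert 35 -> lo=[6, 9, 23, 27, 29] (size 5, max 29) hi=[35, 39, 43, 47, 49] (size 5, min 35) -> median=32

Answer: 9 26 23 33 27 25 27 28 29 32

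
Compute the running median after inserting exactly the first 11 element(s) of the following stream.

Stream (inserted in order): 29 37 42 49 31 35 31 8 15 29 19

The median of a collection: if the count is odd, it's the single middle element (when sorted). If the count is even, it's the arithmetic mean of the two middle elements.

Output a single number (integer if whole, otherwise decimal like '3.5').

Step 1: insert 29 -> lo=[29] (size 1, max 29) hi=[] (size 0) -> median=29
Step 2: insert 37 -> lo=[29] (size 1, max 29) hi=[37] (size 1, min 37) -> median=33
Step 3: insert 42 -> lo=[29, 37] (size 2, max 37) hi=[42] (size 1, min 42) -> median=37
Step 4: insert 49 -> lo=[29, 37] (size 2, max 37) hi=[42, 49] (size 2, min 42) -> median=39.5
Step 5: insert 31 -> lo=[29, 31, 37] (size 3, max 37) hi=[42, 49] (size 2, min 42) -> median=37
Step 6: insert 35 -> lo=[29, 31, 35] (size 3, max 35) hi=[37, 42, 49] (size 3, min 37) -> median=36
Step 7: insert 31 -> lo=[29, 31, 31, 35] (size 4, max 35) hi=[37, 42, 49] (size 3, min 37) -> median=35
Step 8: insert 8 -> lo=[8, 29, 31, 31] (size 4, max 31) hi=[35, 37, 42, 49] (size 4, min 35) -> median=33
Step 9: insert 15 -> lo=[8, 15, 29, 31, 31] (size 5, max 31) hi=[35, 37, 42, 49] (size 4, min 35) -> median=31
Step 10: insert 29 -> lo=[8, 15, 29, 29, 31] (size 5, max 31) hi=[31, 35, 37, 42, 49] (size 5, min 31) -> median=31
Step 11: insert 19 -> lo=[8, 15, 19, 29, 29, 31] (size 6, max 31) hi=[31, 35, 37, 42, 49] (size 5, min 31) -> median=31

Answer: 31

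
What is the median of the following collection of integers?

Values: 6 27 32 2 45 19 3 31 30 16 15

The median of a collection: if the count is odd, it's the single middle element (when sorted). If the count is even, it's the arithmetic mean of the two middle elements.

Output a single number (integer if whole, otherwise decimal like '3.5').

Answer: 19

Derivation:
Step 1: insert 6 -> lo=[6] (size 1, max 6) hi=[] (size 0) -> median=6
Step 2: insert 27 -> lo=[6] (size 1, max 6) hi=[27] (size 1, min 27) -> median=16.5
Step 3: insert 32 -> lo=[6, 27] (size 2, max 27) hi=[32] (size 1, min 32) -> median=27
Step 4: insert 2 -> lo=[2, 6] (size 2, max 6) hi=[27, 32] (size 2, min 27) -> median=16.5
Step 5: insert 45 -> lo=[2, 6, 27] (size 3, max 27) hi=[32, 45] (size 2, min 32) -> median=27
Step 6: insert 19 -> lo=[2, 6, 19] (size 3, max 19) hi=[27, 32, 45] (size 3, min 27) -> median=23
Step 7: insert 3 -> lo=[2, 3, 6, 19] (size 4, max 19) hi=[27, 32, 45] (size 3, min 27) -> median=19
Step 8: insert 31 -> lo=[2, 3, 6, 19] (size 4, max 19) hi=[27, 31, 32, 45] (size 4, min 27) -> median=23
Step 9: insert 30 -> lo=[2, 3, 6, 19, 27] (size 5, max 27) hi=[30, 31, 32, 45] (size 4, min 30) -> median=27
Step 10: insert 16 -> lo=[2, 3, 6, 16, 19] (size 5, max 19) hi=[27, 30, 31, 32, 45] (size 5, min 27) -> median=23
Step 11: insert 15 -> lo=[2, 3, 6, 15, 16, 19] (size 6, max 19) hi=[27, 30, 31, 32, 45] (size 5, min 27) -> median=19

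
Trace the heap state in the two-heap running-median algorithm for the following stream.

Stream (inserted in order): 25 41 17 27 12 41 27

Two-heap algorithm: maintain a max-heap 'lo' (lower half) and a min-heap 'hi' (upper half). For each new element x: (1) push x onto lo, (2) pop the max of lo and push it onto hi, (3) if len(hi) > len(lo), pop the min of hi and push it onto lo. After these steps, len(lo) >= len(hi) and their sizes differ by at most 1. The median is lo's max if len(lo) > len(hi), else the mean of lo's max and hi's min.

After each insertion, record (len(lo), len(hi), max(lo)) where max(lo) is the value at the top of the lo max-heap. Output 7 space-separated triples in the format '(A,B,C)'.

Step 1: insert 25 -> lo=[25] hi=[] -> (len(lo)=1, len(hi)=0, max(lo)=25)
Step 2: insert 41 -> lo=[25] hi=[41] -> (len(lo)=1, len(hi)=1, max(lo)=25)
Step 3: insert 17 -> lo=[17, 25] hi=[41] -> (len(lo)=2, len(hi)=1, max(lo)=25)
Step 4: insert 27 -> lo=[17, 25] hi=[27, 41] -> (len(lo)=2, len(hi)=2, max(lo)=25)
Step 5: insert 12 -> lo=[12, 17, 25] hi=[27, 41] -> (len(lo)=3, len(hi)=2, max(lo)=25)
Step 6: insert 41 -> lo=[12, 17, 25] hi=[27, 41, 41] -> (len(lo)=3, len(hi)=3, max(lo)=25)
Step 7: insert 27 -> lo=[12, 17, 25, 27] hi=[27, 41, 41] -> (len(lo)=4, len(hi)=3, max(lo)=27)

Answer: (1,0,25) (1,1,25) (2,1,25) (2,2,25) (3,2,25) (3,3,25) (4,3,27)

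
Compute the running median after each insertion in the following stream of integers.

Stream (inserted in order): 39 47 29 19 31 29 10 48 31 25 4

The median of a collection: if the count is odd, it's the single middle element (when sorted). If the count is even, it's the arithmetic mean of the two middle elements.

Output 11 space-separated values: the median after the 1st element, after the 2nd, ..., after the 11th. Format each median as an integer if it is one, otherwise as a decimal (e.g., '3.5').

Step 1: insert 39 -> lo=[39] (size 1, max 39) hi=[] (size 0) -> median=39
Step 2: insert 47 -> lo=[39] (size 1, max 39) hi=[47] (size 1, min 47) -> median=43
Step 3: insert 29 -> lo=[29, 39] (size 2, max 39) hi=[47] (size 1, min 47) -> median=39
Step 4: insert 19 -> lo=[19, 29] (size 2, max 29) hi=[39, 47] (size 2, min 39) -> median=34
Step 5: insert 31 -> lo=[19, 29, 31] (size 3, max 31) hi=[39, 47] (size 2, min 39) -> median=31
Step 6: insert 29 -> lo=[19, 29, 29] (size 3, max 29) hi=[31, 39, 47] (size 3, min 31) -> median=30
Step 7: insert 10 -> lo=[10, 19, 29, 29] (size 4, max 29) hi=[31, 39, 47] (size 3, min 31) -> median=29
Step 8: insert 48 -> lo=[10, 19, 29, 29] (size 4, max 29) hi=[31, 39, 47, 48] (size 4, min 31) -> median=30
Step 9: insert 31 -> lo=[10, 19, 29, 29, 31] (size 5, max 31) hi=[31, 39, 47, 48] (size 4, min 31) -> median=31
Step 10: insert 25 -> lo=[10, 19, 25, 29, 29] (size 5, max 29) hi=[31, 31, 39, 47, 48] (size 5, min 31) -> median=30
Step 11: insert 4 -> lo=[4, 10, 19, 25, 29, 29] (size 6, max 29) hi=[31, 31, 39, 47, 48] (size 5, min 31) -> median=29

Answer: 39 43 39 34 31 30 29 30 31 30 29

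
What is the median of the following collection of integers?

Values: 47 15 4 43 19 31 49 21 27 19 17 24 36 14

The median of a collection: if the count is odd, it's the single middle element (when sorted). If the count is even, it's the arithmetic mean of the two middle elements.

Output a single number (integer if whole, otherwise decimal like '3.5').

Answer: 22.5

Derivation:
Step 1: insert 47 -> lo=[47] (size 1, max 47) hi=[] (size 0) -> median=47
Step 2: insert 15 -> lo=[15] (size 1, max 15) hi=[47] (size 1, min 47) -> median=31
Step 3: insert 4 -> lo=[4, 15] (size 2, max 15) hi=[47] (size 1, min 47) -> median=15
Step 4: insert 43 -> lo=[4, 15] (size 2, max 15) hi=[43, 47] (size 2, min 43) -> median=29
Step 5: insert 19 -> lo=[4, 15, 19] (size 3, max 19) hi=[43, 47] (size 2, min 43) -> median=19
Step 6: insert 31 -> lo=[4, 15, 19] (size 3, max 19) hi=[31, 43, 47] (size 3, min 31) -> median=25
Step 7: insert 49 -> lo=[4, 15, 19, 31] (size 4, max 31) hi=[43, 47, 49] (size 3, min 43) -> median=31
Step 8: insert 21 -> lo=[4, 15, 19, 21] (size 4, max 21) hi=[31, 43, 47, 49] (size 4, min 31) -> median=26
Step 9: insert 27 -> lo=[4, 15, 19, 21, 27] (size 5, max 27) hi=[31, 43, 47, 49] (size 4, min 31) -> median=27
Step 10: insert 19 -> lo=[4, 15, 19, 19, 21] (size 5, max 21) hi=[27, 31, 43, 47, 49] (size 5, min 27) -> median=24
Step 11: insert 17 -> lo=[4, 15, 17, 19, 19, 21] (size 6, max 21) hi=[27, 31, 43, 47, 49] (size 5, min 27) -> median=21
Step 12: insert 24 -> lo=[4, 15, 17, 19, 19, 21] (size 6, max 21) hi=[24, 27, 31, 43, 47, 49] (size 6, min 24) -> median=22.5
Step 13: insert 36 -> lo=[4, 15, 17, 19, 19, 21, 24] (size 7, max 24) hi=[27, 31, 36, 43, 47, 49] (size 6, min 27) -> median=24
Step 14: insert 14 -> lo=[4, 14, 15, 17, 19, 19, 21] (size 7, max 21) hi=[24, 27, 31, 36, 43, 47, 49] (size 7, min 24) -> median=22.5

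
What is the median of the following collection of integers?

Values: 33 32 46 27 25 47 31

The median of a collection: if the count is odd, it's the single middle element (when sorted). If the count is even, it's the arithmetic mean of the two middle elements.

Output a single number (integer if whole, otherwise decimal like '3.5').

Answer: 32

Derivation:
Step 1: insert 33 -> lo=[33] (size 1, max 33) hi=[] (size 0) -> median=33
Step 2: insert 32 -> lo=[32] (size 1, max 32) hi=[33] (size 1, min 33) -> median=32.5
Step 3: insert 46 -> lo=[32, 33] (size 2, max 33) hi=[46] (size 1, min 46) -> median=33
Step 4: insert 27 -> lo=[27, 32] (size 2, max 32) hi=[33, 46] (size 2, min 33) -> median=32.5
Step 5: insert 25 -> lo=[25, 27, 32] (size 3, max 32) hi=[33, 46] (size 2, min 33) -> median=32
Step 6: insert 47 -> lo=[25, 27, 32] (size 3, max 32) hi=[33, 46, 47] (size 3, min 33) -> median=32.5
Step 7: insert 31 -> lo=[25, 27, 31, 32] (size 4, max 32) hi=[33, 46, 47] (size 3, min 33) -> median=32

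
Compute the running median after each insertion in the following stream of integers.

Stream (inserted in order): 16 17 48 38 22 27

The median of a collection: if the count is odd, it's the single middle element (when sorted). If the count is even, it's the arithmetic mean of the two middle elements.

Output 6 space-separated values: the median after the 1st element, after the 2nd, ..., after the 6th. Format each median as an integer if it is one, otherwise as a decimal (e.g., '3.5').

Answer: 16 16.5 17 27.5 22 24.5

Derivation:
Step 1: insert 16 -> lo=[16] (size 1, max 16) hi=[] (size 0) -> median=16
Step 2: insert 17 -> lo=[16] (size 1, max 16) hi=[17] (size 1, min 17) -> median=16.5
Step 3: insert 48 -> lo=[16, 17] (size 2, max 17) hi=[48] (size 1, min 48) -> median=17
Step 4: insert 38 -> lo=[16, 17] (size 2, max 17) hi=[38, 48] (size 2, min 38) -> median=27.5
Step 5: insert 22 -> lo=[16, 17, 22] (size 3, max 22) hi=[38, 48] (size 2, min 38) -> median=22
Step 6: insert 27 -> lo=[16, 17, 22] (size 3, max 22) hi=[27, 38, 48] (size 3, min 27) -> median=24.5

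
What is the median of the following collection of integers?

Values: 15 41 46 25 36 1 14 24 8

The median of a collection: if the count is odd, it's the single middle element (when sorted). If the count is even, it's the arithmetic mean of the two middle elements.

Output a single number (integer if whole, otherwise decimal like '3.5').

Answer: 24

Derivation:
Step 1: insert 15 -> lo=[15] (size 1, max 15) hi=[] (size 0) -> median=15
Step 2: insert 41 -> lo=[15] (size 1, max 15) hi=[41] (size 1, min 41) -> median=28
Step 3: insert 46 -> lo=[15, 41] (size 2, max 41) hi=[46] (size 1, min 46) -> median=41
Step 4: insert 25 -> lo=[15, 25] (size 2, max 25) hi=[41, 46] (size 2, min 41) -> median=33
Step 5: insert 36 -> lo=[15, 25, 36] (size 3, max 36) hi=[41, 46] (size 2, min 41) -> median=36
Step 6: insert 1 -> lo=[1, 15, 25] (size 3, max 25) hi=[36, 41, 46] (size 3, min 36) -> median=30.5
Step 7: insert 14 -> lo=[1, 14, 15, 25] (size 4, max 25) hi=[36, 41, 46] (size 3, min 36) -> median=25
Step 8: insert 24 -> lo=[1, 14, 15, 24] (size 4, max 24) hi=[25, 36, 41, 46] (size 4, min 25) -> median=24.5
Step 9: insert 8 -> lo=[1, 8, 14, 15, 24] (size 5, max 24) hi=[25, 36, 41, 46] (size 4, min 25) -> median=24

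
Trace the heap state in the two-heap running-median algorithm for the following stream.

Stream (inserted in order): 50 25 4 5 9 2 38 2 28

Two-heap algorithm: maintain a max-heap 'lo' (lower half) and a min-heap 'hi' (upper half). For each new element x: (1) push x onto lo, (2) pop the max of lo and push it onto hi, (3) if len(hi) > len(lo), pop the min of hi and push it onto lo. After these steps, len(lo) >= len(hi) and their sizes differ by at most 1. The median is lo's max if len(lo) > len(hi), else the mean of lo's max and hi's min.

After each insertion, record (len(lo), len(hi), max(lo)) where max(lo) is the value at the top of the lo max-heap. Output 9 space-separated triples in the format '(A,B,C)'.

Answer: (1,0,50) (1,1,25) (2,1,25) (2,2,5) (3,2,9) (3,3,5) (4,3,9) (4,4,5) (5,4,9)

Derivation:
Step 1: insert 50 -> lo=[50] hi=[] -> (len(lo)=1, len(hi)=0, max(lo)=50)
Step 2: insert 25 -> lo=[25] hi=[50] -> (len(lo)=1, len(hi)=1, max(lo)=25)
Step 3: insert 4 -> lo=[4, 25] hi=[50] -> (len(lo)=2, len(hi)=1, max(lo)=25)
Step 4: insert 5 -> lo=[4, 5] hi=[25, 50] -> (len(lo)=2, len(hi)=2, max(lo)=5)
Step 5: insert 9 -> lo=[4, 5, 9] hi=[25, 50] -> (len(lo)=3, len(hi)=2, max(lo)=9)
Step 6: insert 2 -> lo=[2, 4, 5] hi=[9, 25, 50] -> (len(lo)=3, len(hi)=3, max(lo)=5)
Step 7: insert 38 -> lo=[2, 4, 5, 9] hi=[25, 38, 50] -> (len(lo)=4, len(hi)=3, max(lo)=9)
Step 8: insert 2 -> lo=[2, 2, 4, 5] hi=[9, 25, 38, 50] -> (len(lo)=4, len(hi)=4, max(lo)=5)
Step 9: insert 28 -> lo=[2, 2, 4, 5, 9] hi=[25, 28, 38, 50] -> (len(lo)=5, len(hi)=4, max(lo)=9)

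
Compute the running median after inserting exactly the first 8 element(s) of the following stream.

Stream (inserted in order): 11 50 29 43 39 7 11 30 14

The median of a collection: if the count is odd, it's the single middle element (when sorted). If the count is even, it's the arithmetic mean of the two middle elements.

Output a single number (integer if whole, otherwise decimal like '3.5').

Answer: 29.5

Derivation:
Step 1: insert 11 -> lo=[11] (size 1, max 11) hi=[] (size 0) -> median=11
Step 2: insert 50 -> lo=[11] (size 1, max 11) hi=[50] (size 1, min 50) -> median=30.5
Step 3: insert 29 -> lo=[11, 29] (size 2, max 29) hi=[50] (size 1, min 50) -> median=29
Step 4: insert 43 -> lo=[11, 29] (size 2, max 29) hi=[43, 50] (size 2, min 43) -> median=36
Step 5: insert 39 -> lo=[11, 29, 39] (size 3, max 39) hi=[43, 50] (size 2, min 43) -> median=39
Step 6: insert 7 -> lo=[7, 11, 29] (size 3, max 29) hi=[39, 43, 50] (size 3, min 39) -> median=34
Step 7: insert 11 -> lo=[7, 11, 11, 29] (size 4, max 29) hi=[39, 43, 50] (size 3, min 39) -> median=29
Step 8: insert 30 -> lo=[7, 11, 11, 29] (size 4, max 29) hi=[30, 39, 43, 50] (size 4, min 30) -> median=29.5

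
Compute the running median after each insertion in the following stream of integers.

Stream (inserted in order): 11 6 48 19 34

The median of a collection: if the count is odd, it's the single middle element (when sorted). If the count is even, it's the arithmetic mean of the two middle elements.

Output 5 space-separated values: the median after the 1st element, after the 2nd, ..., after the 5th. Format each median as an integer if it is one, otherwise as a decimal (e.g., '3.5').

Answer: 11 8.5 11 15 19

Derivation:
Step 1: insert 11 -> lo=[11] (size 1, max 11) hi=[] (size 0) -> median=11
Step 2: insert 6 -> lo=[6] (size 1, max 6) hi=[11] (size 1, min 11) -> median=8.5
Step 3: insert 48 -> lo=[6, 11] (size 2, max 11) hi=[48] (size 1, min 48) -> median=11
Step 4: insert 19 -> lo=[6, 11] (size 2, max 11) hi=[19, 48] (size 2, min 19) -> median=15
Step 5: insert 34 -> lo=[6, 11, 19] (size 3, max 19) hi=[34, 48] (size 2, min 34) -> median=19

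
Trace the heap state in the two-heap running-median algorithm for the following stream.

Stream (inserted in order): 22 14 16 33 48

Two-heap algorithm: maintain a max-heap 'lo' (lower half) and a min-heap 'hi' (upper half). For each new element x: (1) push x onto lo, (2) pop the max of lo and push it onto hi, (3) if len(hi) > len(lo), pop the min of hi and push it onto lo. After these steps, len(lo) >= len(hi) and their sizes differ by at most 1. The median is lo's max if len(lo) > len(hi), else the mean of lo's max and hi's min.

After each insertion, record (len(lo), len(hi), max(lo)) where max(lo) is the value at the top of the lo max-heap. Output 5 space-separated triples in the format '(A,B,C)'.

Answer: (1,0,22) (1,1,14) (2,1,16) (2,2,16) (3,2,22)

Derivation:
Step 1: insert 22 -> lo=[22] hi=[] -> (len(lo)=1, len(hi)=0, max(lo)=22)
Step 2: insert 14 -> lo=[14] hi=[22] -> (len(lo)=1, len(hi)=1, max(lo)=14)
Step 3: insert 16 -> lo=[14, 16] hi=[22] -> (len(lo)=2, len(hi)=1, max(lo)=16)
Step 4: insert 33 -> lo=[14, 16] hi=[22, 33] -> (len(lo)=2, len(hi)=2, max(lo)=16)
Step 5: insert 48 -> lo=[14, 16, 22] hi=[33, 48] -> (len(lo)=3, len(hi)=2, max(lo)=22)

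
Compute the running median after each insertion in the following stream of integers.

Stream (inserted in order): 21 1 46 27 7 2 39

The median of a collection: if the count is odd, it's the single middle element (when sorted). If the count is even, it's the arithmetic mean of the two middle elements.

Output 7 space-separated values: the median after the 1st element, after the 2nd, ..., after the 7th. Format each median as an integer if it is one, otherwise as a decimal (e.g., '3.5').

Answer: 21 11 21 24 21 14 21

Derivation:
Step 1: insert 21 -> lo=[21] (size 1, max 21) hi=[] (size 0) -> median=21
Step 2: insert 1 -> lo=[1] (size 1, max 1) hi=[21] (size 1, min 21) -> median=11
Step 3: insert 46 -> lo=[1, 21] (size 2, max 21) hi=[46] (size 1, min 46) -> median=21
Step 4: insert 27 -> lo=[1, 21] (size 2, max 21) hi=[27, 46] (size 2, min 27) -> median=24
Step 5: insert 7 -> lo=[1, 7, 21] (size 3, max 21) hi=[27, 46] (size 2, min 27) -> median=21
Step 6: insert 2 -> lo=[1, 2, 7] (size 3, max 7) hi=[21, 27, 46] (size 3, min 21) -> median=14
Step 7: insert 39 -> lo=[1, 2, 7, 21] (size 4, max 21) hi=[27, 39, 46] (size 3, min 27) -> median=21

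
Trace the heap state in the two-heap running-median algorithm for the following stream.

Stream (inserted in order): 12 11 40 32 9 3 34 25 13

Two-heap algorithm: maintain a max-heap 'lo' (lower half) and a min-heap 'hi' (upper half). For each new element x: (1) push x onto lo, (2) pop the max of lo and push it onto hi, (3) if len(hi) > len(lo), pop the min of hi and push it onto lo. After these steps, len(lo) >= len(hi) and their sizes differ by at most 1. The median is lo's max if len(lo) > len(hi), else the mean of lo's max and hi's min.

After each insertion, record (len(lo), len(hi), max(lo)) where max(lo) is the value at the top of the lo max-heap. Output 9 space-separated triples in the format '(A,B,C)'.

Step 1: insert 12 -> lo=[12] hi=[] -> (len(lo)=1, len(hi)=0, max(lo)=12)
Step 2: insert 11 -> lo=[11] hi=[12] -> (len(lo)=1, len(hi)=1, max(lo)=11)
Step 3: insert 40 -> lo=[11, 12] hi=[40] -> (len(lo)=2, len(hi)=1, max(lo)=12)
Step 4: insert 32 -> lo=[11, 12] hi=[32, 40] -> (len(lo)=2, len(hi)=2, max(lo)=12)
Step 5: insert 9 -> lo=[9, 11, 12] hi=[32, 40] -> (len(lo)=3, len(hi)=2, max(lo)=12)
Step 6: insert 3 -> lo=[3, 9, 11] hi=[12, 32, 40] -> (len(lo)=3, len(hi)=3, max(lo)=11)
Step 7: insert 34 -> lo=[3, 9, 11, 12] hi=[32, 34, 40] -> (len(lo)=4, len(hi)=3, max(lo)=12)
Step 8: insert 25 -> lo=[3, 9, 11, 12] hi=[25, 32, 34, 40] -> (len(lo)=4, len(hi)=4, max(lo)=12)
Step 9: insert 13 -> lo=[3, 9, 11, 12, 13] hi=[25, 32, 34, 40] -> (len(lo)=5, len(hi)=4, max(lo)=13)

Answer: (1,0,12) (1,1,11) (2,1,12) (2,2,12) (3,2,12) (3,3,11) (4,3,12) (4,4,12) (5,4,13)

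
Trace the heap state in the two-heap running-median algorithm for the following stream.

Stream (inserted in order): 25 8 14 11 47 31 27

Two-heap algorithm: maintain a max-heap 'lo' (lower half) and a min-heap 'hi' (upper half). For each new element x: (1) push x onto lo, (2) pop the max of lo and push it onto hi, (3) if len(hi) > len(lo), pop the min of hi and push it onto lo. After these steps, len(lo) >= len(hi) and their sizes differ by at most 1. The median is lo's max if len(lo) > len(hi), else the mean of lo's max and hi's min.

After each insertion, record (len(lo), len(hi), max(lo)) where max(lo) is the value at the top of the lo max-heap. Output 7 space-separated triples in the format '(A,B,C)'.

Step 1: insert 25 -> lo=[25] hi=[] -> (len(lo)=1, len(hi)=0, max(lo)=25)
Step 2: insert 8 -> lo=[8] hi=[25] -> (len(lo)=1, len(hi)=1, max(lo)=8)
Step 3: insert 14 -> lo=[8, 14] hi=[25] -> (len(lo)=2, len(hi)=1, max(lo)=14)
Step 4: insert 11 -> lo=[8, 11] hi=[14, 25] -> (len(lo)=2, len(hi)=2, max(lo)=11)
Step 5: insert 47 -> lo=[8, 11, 14] hi=[25, 47] -> (len(lo)=3, len(hi)=2, max(lo)=14)
Step 6: insert 31 -> lo=[8, 11, 14] hi=[25, 31, 47] -> (len(lo)=3, len(hi)=3, max(lo)=14)
Step 7: insert 27 -> lo=[8, 11, 14, 25] hi=[27, 31, 47] -> (len(lo)=4, len(hi)=3, max(lo)=25)

Answer: (1,0,25) (1,1,8) (2,1,14) (2,2,11) (3,2,14) (3,3,14) (4,3,25)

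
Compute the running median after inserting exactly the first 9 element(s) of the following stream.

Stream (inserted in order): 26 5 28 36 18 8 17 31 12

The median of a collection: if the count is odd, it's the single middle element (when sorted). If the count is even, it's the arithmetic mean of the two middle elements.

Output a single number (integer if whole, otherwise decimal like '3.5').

Step 1: insert 26 -> lo=[26] (size 1, max 26) hi=[] (size 0) -> median=26
Step 2: insert 5 -> lo=[5] (size 1, max 5) hi=[26] (size 1, min 26) -> median=15.5
Step 3: insert 28 -> lo=[5, 26] (size 2, max 26) hi=[28] (size 1, min 28) -> median=26
Step 4: insert 36 -> lo=[5, 26] (size 2, max 26) hi=[28, 36] (size 2, min 28) -> median=27
Step 5: insert 18 -> lo=[5, 18, 26] (size 3, max 26) hi=[28, 36] (size 2, min 28) -> median=26
Step 6: insert 8 -> lo=[5, 8, 18] (size 3, max 18) hi=[26, 28, 36] (size 3, min 26) -> median=22
Step 7: insert 17 -> lo=[5, 8, 17, 18] (size 4, max 18) hi=[26, 28, 36] (size 3, min 26) -> median=18
Step 8: insert 31 -> lo=[5, 8, 17, 18] (size 4, max 18) hi=[26, 28, 31, 36] (size 4, min 26) -> median=22
Step 9: insert 12 -> lo=[5, 8, 12, 17, 18] (size 5, max 18) hi=[26, 28, 31, 36] (size 4, min 26) -> median=18

Answer: 18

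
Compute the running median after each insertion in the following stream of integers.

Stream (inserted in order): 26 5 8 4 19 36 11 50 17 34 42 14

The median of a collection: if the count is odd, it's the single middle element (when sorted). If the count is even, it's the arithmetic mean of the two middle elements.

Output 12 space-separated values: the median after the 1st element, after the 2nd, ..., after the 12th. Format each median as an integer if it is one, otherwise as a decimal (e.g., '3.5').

Answer: 26 15.5 8 6.5 8 13.5 11 15 17 18 19 18

Derivation:
Step 1: insert 26 -> lo=[26] (size 1, max 26) hi=[] (size 0) -> median=26
Step 2: insert 5 -> lo=[5] (size 1, max 5) hi=[26] (size 1, min 26) -> median=15.5
Step 3: insert 8 -> lo=[5, 8] (size 2, max 8) hi=[26] (size 1, min 26) -> median=8
Step 4: insert 4 -> lo=[4, 5] (size 2, max 5) hi=[8, 26] (size 2, min 8) -> median=6.5
Step 5: insert 19 -> lo=[4, 5, 8] (size 3, max 8) hi=[19, 26] (size 2, min 19) -> median=8
Step 6: insert 36 -> lo=[4, 5, 8] (size 3, max 8) hi=[19, 26, 36] (size 3, min 19) -> median=13.5
Step 7: insert 11 -> lo=[4, 5, 8, 11] (size 4, max 11) hi=[19, 26, 36] (size 3, min 19) -> median=11
Step 8: insert 50 -> lo=[4, 5, 8, 11] (size 4, max 11) hi=[19, 26, 36, 50] (size 4, min 19) -> median=15
Step 9: insert 17 -> lo=[4, 5, 8, 11, 17] (size 5, max 17) hi=[19, 26, 36, 50] (size 4, min 19) -> median=17
Step 10: insert 34 -> lo=[4, 5, 8, 11, 17] (size 5, max 17) hi=[19, 26, 34, 36, 50] (size 5, min 19) -> median=18
Step 11: insert 42 -> lo=[4, 5, 8, 11, 17, 19] (size 6, max 19) hi=[26, 34, 36, 42, 50] (size 5, min 26) -> median=19
Step 12: insert 14 -> lo=[4, 5, 8, 11, 14, 17] (size 6, max 17) hi=[19, 26, 34, 36, 42, 50] (size 6, min 19) -> median=18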